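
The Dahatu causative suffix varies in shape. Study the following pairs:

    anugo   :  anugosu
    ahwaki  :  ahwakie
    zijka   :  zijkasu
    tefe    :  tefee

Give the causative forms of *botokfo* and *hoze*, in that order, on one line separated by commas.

Looking at the last vowel of each stem: -e when the last vowel of the stem is a front vowel (*ahwaki*, *tefe*); -su when the last vowel of the stem is a back vowel (*anugo*, *zijka*).
Since the last vowel of *botokfo* is /o/ (a back vowel), it takes -su, giving *botokfosu*.
*hoze* — last vowel /e/ (a front vowel) → -e → *hozee*.

botokfosu, hozee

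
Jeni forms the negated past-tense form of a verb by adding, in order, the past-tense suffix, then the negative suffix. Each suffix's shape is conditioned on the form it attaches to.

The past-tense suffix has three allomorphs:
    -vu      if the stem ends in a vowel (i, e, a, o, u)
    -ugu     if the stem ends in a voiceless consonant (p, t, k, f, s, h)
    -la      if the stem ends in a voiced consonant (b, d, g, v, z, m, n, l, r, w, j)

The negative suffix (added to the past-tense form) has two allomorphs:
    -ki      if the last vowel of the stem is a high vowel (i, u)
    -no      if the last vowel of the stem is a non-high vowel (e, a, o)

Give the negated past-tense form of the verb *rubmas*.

*rubmas*: final sound = /s/, a voiceless consonant → -ugu → *rubmasugu*.
The last vowel of the past-tense form *rubmasugu* is /u/, which is a high vowel, so the negative suffix is -ki, giving *rubmasuguki*.

rubmasuguki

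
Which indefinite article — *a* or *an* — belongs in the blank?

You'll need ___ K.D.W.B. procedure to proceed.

a

The indefinite article is chosen by the initial *sound* of the following word, not its spelling.
The initialism *K.D.W.B.* is read letter by letter; the first letter, K, is pronounced /keɪ/, which begins with a consonant sound.
So the article is *a*: You'll need a K.D.W.B. procedure to proceed.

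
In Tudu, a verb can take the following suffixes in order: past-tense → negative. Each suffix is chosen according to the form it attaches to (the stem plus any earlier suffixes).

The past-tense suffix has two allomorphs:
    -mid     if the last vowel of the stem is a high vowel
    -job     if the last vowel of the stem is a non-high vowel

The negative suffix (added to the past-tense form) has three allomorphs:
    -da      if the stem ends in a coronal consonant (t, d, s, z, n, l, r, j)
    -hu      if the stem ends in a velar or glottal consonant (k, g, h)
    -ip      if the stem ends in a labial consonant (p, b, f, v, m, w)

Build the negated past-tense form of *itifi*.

Since the last vowel of *itifi* is /i/ (a high vowel), it takes -mid, giving *itifimid*.
The final consonant of the past-tense form *itifimid* is /d/, which is coronal, so the negative suffix is -da, giving *itifimidda*.

itifimidda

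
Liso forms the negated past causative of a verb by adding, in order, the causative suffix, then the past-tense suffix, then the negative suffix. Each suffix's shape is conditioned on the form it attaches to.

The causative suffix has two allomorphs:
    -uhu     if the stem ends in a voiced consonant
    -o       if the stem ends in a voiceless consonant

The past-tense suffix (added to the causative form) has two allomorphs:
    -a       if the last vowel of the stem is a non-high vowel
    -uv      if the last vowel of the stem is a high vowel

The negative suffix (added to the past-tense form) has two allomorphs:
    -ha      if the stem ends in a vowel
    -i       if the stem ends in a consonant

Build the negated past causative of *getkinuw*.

The final consonant of *getkinuw* is /w/, which is voiced, so the causative suffix is -uhu, giving *getkinuwuhu*.
The last vowel of the causative form *getkinuwuhu* is /u/, which is a high vowel, so the past-tense suffix is -uv, giving *getkinuwuhuuv*.
The past-tense form *getkinuwuhuuv* — final sound /v/ (a consonant) → -i → *getkinuwuhuuvi*.

getkinuwuhuuvi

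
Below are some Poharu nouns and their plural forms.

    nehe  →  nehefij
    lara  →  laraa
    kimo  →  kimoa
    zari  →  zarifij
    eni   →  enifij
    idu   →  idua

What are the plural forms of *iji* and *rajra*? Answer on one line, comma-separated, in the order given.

The suffix is conditioned by the last vowel: -fij when the last vowel of the stem is a front vowel (*nehe*, *zari*, *eni*); -a when the last vowel of the stem is a back vowel (*lara*, *kimo*, *idu*).
*iji*: last vowel = /i/, a front vowel → -fij → *ijifij*.
Since the last vowel of *rajra* is /a/ (a back vowel), it takes -a, giving *rajraa*.

ijifij, rajraa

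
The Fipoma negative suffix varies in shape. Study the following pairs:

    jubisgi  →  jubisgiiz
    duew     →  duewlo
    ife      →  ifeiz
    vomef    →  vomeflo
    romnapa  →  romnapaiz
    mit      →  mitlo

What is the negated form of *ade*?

adeiz

The pattern is consonant vs. vowel: -lo when the stem ends in a consonant (*duew*, *vomef*, *mit*); -iz when the stem ends in a vowel (*jubisgi*, *ife*, *romnapa*).
*ade* — final sound /e/ (a vowel) → -iz → *adeiz*.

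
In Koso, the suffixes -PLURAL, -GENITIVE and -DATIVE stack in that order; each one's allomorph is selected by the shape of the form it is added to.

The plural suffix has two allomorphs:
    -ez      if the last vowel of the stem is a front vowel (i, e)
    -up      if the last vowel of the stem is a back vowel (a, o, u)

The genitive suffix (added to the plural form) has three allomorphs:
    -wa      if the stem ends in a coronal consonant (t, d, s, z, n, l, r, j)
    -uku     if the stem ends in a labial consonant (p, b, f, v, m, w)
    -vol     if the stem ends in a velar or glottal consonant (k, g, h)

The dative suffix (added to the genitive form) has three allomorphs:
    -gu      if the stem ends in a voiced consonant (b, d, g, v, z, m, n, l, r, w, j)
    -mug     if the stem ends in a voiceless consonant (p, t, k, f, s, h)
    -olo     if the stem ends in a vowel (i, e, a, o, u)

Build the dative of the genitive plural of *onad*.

Since the last vowel of *onad* is /a/ (a back vowel), it takes -up, giving *onadup*.
The plural form *onadup*: final consonant = /p/, labial → -uku → *onadupuku*.
Since the final sound of the genitive form *onadupuku* is /u/ (a vowel), it takes -olo, giving *onadupukuolo*.

onadupukuolo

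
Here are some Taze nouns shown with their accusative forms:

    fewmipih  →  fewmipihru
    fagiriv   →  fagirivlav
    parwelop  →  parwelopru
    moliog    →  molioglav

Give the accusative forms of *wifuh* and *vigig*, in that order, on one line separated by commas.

The suffix is conditioned by the final consonant: -ru when the stem ends in a voiceless consonant (*fewmipih*, *parwelop*); -lav when the stem ends in a voiced consonant (*fagiriv*, *moliog*).
*wifuh*: final consonant = /h/, voiceless → -ru → *wifuhru*.
*vigig* — final consonant /g/ (voiced) → -lav → *vigiglav*.

wifuhru, vigiglav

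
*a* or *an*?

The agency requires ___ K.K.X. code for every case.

a

The indefinite article is chosen by the initial *sound* of the following word, not its spelling.
The initialism *K.K.X.* is read letter by letter; the first letter, K, is pronounced /keɪ/, which begins with a consonant sound.
So the article is *a*: The agency requires a K.K.X. code for every case.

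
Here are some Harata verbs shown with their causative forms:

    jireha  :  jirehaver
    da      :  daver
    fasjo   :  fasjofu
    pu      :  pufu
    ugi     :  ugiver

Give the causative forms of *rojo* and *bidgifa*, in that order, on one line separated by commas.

rojofu, bidgifaver

The pattern is rounding harmony: -fu when the last vowel of the stem is a rounded vowel (*fasjo*, *pu*); -ver when the last vowel of the stem is an unrounded vowel (*jireha*, *da*, *ugi*).
Since the last vowel of *rojo* is /o/ (a rounded vowel), it takes -fu, giving *rojofu*.
*bidgifa* — last vowel /a/ (an unrounded vowel) → -ver → *bidgifaver*.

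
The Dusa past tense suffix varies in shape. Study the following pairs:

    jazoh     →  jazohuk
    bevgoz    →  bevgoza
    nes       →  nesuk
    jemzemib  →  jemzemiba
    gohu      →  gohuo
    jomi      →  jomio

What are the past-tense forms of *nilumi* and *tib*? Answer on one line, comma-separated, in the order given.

The alternation tracks the final sound of the stem — -uk when the stem ends in a voiceless consonant (*jazoh*, *nes*); -a when the stem ends in a voiced consonant (*bevgoz*, *jemzemib*); -o when the stem ends in a vowel (*gohu*, *jomi*).
Since the final sound of *nilumi* is /i/ (a vowel), it takes -o, giving *nilumio*.
*tib*: final sound = /b/, a voiced consonant → -a → *tiba*.

nilumio, tiba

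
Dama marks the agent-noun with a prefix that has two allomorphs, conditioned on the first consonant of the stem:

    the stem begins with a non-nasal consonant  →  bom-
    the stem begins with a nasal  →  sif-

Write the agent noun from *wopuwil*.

Since the first consonant of *wopuwil* is /w/ (non-nasal), it takes bom-, giving *bomwopuwil*.

bomwopuwil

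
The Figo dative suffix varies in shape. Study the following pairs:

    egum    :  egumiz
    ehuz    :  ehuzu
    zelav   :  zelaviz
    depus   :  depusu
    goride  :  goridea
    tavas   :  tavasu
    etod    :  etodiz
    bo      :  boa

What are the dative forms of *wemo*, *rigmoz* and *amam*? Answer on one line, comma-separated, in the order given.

Looking at the final sound of each stem: -u when the stem ends in a sibilant (*ehuz*, *depus*, *tavas*); -iz when the stem ends in a non-sibilant consonant (*egum*, *zelav*, *etod*); -a when the stem ends in a vowel (*goride*, *bo*).
Since the final sound of *wemo* is /o/ (a vowel), it takes -a, giving *wemoa*.
*rigmoz*: final sound = /z/, a sibilant → -u → *rigmozu*.
The final sound of *amam* is /m/, which is a non-sibilant consonant, so the suffix is -iz, giving *amamiz*.

wemoa, rigmozu, amamiz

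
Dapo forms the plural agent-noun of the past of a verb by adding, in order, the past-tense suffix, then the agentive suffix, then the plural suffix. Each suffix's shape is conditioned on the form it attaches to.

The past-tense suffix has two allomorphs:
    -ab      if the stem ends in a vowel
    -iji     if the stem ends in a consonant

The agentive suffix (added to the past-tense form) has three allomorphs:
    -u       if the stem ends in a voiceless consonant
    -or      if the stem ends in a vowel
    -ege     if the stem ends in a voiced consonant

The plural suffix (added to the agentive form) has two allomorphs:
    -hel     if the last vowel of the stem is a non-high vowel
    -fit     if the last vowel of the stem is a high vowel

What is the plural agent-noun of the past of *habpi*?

*habpi*: final sound = /i/, a vowel → -ab → *habpiab*.
The past-tense form *habpiab* — final sound /b/ (a voiced consonant) → -ege → *habpiabege*.
The agentive form *habpiabege* — last vowel /e/ (a non-high vowel) → -hel → *habpiabegehel*.

habpiabegehel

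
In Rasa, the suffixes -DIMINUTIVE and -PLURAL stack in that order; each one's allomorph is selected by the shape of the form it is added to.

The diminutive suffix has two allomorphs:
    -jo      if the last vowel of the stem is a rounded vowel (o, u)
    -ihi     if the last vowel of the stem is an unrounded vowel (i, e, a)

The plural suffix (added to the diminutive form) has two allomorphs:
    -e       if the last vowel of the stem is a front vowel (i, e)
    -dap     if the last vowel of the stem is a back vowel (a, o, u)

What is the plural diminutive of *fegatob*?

fegatobjodap

*fegatob*: last vowel = /o/, a rounded vowel → -jo → *fegatobjo*.
The last vowel of the diminutive form *fegatobjo* is /o/, which is a back vowel, so the plural suffix is -dap, giving *fegatobjodap*.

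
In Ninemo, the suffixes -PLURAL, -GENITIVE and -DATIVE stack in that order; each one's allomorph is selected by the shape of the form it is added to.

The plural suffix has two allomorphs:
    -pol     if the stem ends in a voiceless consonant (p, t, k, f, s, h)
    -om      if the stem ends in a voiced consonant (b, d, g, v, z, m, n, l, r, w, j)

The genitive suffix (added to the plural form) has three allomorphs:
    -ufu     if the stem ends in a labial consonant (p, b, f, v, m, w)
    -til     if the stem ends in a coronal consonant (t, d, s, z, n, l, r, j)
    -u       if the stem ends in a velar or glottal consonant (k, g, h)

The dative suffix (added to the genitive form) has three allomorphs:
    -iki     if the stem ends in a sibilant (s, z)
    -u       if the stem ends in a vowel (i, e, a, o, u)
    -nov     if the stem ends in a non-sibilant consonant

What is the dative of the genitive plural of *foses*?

*foses* — final consonant /s/ (voiceless) → -pol → *fosespol*.
The final consonant of the plural form *fosespol* is /l/, which is coronal, so the genitive suffix is -til, giving *fosespoltil*.
The final sound of the genitive form *fosespoltil* is /l/, which is a non-sibilant consonant, so the dative suffix is -nov, giving *fosespoltilnov*.

fosespoltilnov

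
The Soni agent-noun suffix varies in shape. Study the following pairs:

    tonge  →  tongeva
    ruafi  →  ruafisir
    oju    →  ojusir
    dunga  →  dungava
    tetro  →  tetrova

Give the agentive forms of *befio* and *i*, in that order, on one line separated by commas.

The suffix is conditioned by the last vowel: -sir when the last vowel of the stem is a high vowel (*ruafi*, *oju*); -va when the last vowel of the stem is a non-high vowel (*tonge*, *dunga*, *tetro*).
The last vowel of *befio* is /o/, which is a non-high vowel, so the suffix is -va, giving *befiova*.
*i*: last vowel = /i/, a high vowel → -sir → *isir*.

befiova, isir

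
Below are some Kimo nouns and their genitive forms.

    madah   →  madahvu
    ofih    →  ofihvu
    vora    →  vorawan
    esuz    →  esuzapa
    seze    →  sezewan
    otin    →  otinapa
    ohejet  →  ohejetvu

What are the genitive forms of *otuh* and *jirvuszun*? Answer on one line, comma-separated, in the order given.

otuhvu, jirvuszunapa

The suffix is conditioned by the final sound: -vu when the stem ends in a voiceless consonant (*madah*, *ofih*, *ohejet*); -apa when the stem ends in a voiced consonant (*esuz*, *otin*); -wan when the stem ends in a vowel (*vora*, *seze*).
The final sound of *otuh* is /h/, which is a voiceless consonant, so the suffix is -vu, giving *otuhvu*.
Since the final sound of *jirvuszun* is /n/ (a voiced consonant), it takes -apa, giving *jirvuszunapa*.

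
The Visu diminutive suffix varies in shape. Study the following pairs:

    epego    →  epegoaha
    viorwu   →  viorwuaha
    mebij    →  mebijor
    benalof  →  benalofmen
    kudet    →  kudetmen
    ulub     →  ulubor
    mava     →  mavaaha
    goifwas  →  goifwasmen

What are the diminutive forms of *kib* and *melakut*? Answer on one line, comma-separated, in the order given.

kibor, melakutmen

Looking at the final sound of each stem: -men when the stem ends in a voiceless consonant (*benalof*, *kudet*, *goifwas*); -or when the stem ends in a voiced consonant (*mebij*, *ulub*); -aha when the stem ends in a vowel (*epego*, *viorwu*, *mava*).
Since the final sound of *kib* is /b/ (a voiced consonant), it takes -or, giving *kibor*.
The final sound of *melakut* is /t/, which is a voiceless consonant, so the suffix is -men, giving *melakutmen*.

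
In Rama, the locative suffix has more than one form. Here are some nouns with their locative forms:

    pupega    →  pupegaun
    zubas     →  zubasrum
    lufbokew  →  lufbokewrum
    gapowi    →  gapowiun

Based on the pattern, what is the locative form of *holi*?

holiun

The alternation tracks the final sound of the stem — -rum when the stem ends in a consonant (*zubas*, *lufbokew*); -un when the stem ends in a vowel (*pupega*, *gapowi*).
Since the final sound of *holi* is /i/ (a vowel), it takes -un, giving *holiun*.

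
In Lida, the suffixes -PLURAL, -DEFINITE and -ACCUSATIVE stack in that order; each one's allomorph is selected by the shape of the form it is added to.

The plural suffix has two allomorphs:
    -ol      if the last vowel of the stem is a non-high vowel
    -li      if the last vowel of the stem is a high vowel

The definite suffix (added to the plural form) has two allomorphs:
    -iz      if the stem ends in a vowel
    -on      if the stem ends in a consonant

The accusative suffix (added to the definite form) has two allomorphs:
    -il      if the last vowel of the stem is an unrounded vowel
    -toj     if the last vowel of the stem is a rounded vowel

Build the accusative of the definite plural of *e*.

eolontoj

The last vowel of *e* is /e/, which is a non-high vowel, so the plural suffix is -ol, giving *eol*.
The plural form *eol* — final sound /l/ (a consonant) → -on → *eolon*.
The definite form *eolon*: last vowel = /o/, a rounded vowel → -toj → *eolontoj*.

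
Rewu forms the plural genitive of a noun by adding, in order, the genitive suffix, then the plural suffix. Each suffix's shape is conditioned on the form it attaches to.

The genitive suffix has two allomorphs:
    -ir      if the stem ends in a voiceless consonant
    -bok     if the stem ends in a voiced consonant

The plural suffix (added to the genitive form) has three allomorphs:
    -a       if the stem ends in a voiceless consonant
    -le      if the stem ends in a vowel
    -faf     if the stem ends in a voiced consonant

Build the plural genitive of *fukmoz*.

fukmozboka

*fukmoz* — final consonant /z/ (voiced) → -bok → *fukmozbok*.
The final sound of the genitive form *fukmozbok* is /k/, which is a voiceless consonant, so the plural suffix is -a, giving *fukmozboka*.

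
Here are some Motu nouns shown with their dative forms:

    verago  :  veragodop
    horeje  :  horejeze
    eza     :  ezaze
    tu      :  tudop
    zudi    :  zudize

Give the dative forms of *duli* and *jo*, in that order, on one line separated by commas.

dulize, jodop

The suffix is conditioned by the last vowel: -dop when the last vowel of the stem is a rounded vowel (*verago*, *tu*); -ze when the last vowel of the stem is an unrounded vowel (*horeje*, *eza*, *zudi*).
*duli*: last vowel = /i/, an unrounded vowel → -ze → *dulize*.
*jo* — last vowel /o/ (a rounded vowel) → -dop → *jodop*.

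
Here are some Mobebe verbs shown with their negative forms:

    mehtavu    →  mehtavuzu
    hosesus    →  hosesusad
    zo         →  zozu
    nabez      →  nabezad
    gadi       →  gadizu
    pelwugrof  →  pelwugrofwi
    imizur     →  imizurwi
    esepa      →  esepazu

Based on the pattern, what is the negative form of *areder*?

arederwi

The alternation tracks the final sound of the stem — -ad when the stem ends in a sibilant (*hosesus*, *nabez*); -wi when the stem ends in a non-sibilant consonant (*pelwugrof*, *imizur*); -zu when the stem ends in a vowel (*mehtavu*, *zo*, *gadi*, *esepa*).
*areder*: final sound = /r/, a non-sibilant consonant → -wi → *arederwi*.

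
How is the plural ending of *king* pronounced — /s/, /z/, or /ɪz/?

/z/

The stem *king* ends in a voiced non-sibilant sound.
The plural suffix surfaces as /ɪz/ after sibilants, /s/ after other voiceless consonants, and /z/ after other voiced sounds.
So the plural -s on *king* is pronounced /z/.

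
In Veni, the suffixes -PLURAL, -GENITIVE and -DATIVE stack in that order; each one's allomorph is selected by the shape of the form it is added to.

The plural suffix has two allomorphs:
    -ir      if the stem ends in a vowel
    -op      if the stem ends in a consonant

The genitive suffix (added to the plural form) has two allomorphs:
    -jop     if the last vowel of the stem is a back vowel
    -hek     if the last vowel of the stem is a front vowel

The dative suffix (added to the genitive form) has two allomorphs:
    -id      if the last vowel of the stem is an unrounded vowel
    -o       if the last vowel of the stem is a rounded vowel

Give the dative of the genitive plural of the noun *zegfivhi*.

zegfivhiirhekid

The final sound of *zegfivhi* is /i/, which is a vowel, so the plural suffix is -ir, giving *zegfivhiir*.
The last vowel of the plural form *zegfivhiir* is /i/, which is a front vowel, so the genitive suffix is -hek, giving *zegfivhiirhek*.
The genitive form *zegfivhiirhek* — last vowel /e/ (an unrounded vowel) → -id → *zegfivhiirhekid*.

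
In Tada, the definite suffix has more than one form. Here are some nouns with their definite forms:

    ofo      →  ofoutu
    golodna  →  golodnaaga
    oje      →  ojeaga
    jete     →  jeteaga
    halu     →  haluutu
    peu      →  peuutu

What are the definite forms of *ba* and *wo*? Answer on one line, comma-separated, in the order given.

baaga, woutu

Looking at the last vowel of each stem: -utu when the last vowel of the stem is a rounded vowel (*ofo*, *halu*, *peu*); -aga when the last vowel of the stem is an unrounded vowel (*golodna*, *oje*, *jete*).
Since the last vowel of *ba* is /a/ (an unrounded vowel), it takes -aga, giving *baaga*.
Since the last vowel of *wo* is /o/ (a rounded vowel), it takes -utu, giving *woutu*.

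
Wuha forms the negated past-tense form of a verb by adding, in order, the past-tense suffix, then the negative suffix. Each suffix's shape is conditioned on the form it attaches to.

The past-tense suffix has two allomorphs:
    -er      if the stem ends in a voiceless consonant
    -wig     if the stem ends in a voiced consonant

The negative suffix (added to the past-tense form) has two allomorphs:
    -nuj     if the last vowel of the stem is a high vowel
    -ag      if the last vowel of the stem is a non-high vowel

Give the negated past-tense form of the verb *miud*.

Since the final consonant of *miud* is /d/ (voiced), it takes -wig, giving *miudwig*.
The past-tense form *miudwig* — last vowel /i/ (a high vowel) → -nuj → *miudwignuj*.

miudwignuj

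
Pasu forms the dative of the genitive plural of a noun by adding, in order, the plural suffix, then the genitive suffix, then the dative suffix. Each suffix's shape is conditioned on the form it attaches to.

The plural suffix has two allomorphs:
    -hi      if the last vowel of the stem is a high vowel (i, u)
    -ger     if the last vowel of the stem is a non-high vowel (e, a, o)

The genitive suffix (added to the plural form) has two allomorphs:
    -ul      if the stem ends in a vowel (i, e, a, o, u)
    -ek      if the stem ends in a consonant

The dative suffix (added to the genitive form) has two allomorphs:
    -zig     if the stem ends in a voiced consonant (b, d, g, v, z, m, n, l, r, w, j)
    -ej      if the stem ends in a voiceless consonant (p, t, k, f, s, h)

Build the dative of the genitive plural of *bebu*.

*bebu*: last vowel = /u/, a high vowel → -hi → *bebuhi*.
Since the final sound of the plural form *bebuhi* is /i/ (a vowel), it takes -ul, giving *bebuhiul*.
Since the final consonant of the genitive form *bebuhiul* is /l/ (voiced), it takes -zig, giving *bebuhiulzig*.

bebuhiulzig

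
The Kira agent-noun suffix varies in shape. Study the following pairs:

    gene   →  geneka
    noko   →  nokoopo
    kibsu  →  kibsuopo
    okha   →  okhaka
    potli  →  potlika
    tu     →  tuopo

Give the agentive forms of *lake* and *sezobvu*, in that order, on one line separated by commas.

The pattern is rounding harmony: -opo when the last vowel of the stem is a rounded vowel (*noko*, *kibsu*, *tu*); -ka when the last vowel of the stem is an unrounded vowel (*gene*, *okha*, *potli*).
*lake* — last vowel /e/ (an unrounded vowel) → -ka → *lakeka*.
*sezobvu*: last vowel = /u/, a rounded vowel → -opo → *sezobvuopo*.

lakeka, sezobvuopo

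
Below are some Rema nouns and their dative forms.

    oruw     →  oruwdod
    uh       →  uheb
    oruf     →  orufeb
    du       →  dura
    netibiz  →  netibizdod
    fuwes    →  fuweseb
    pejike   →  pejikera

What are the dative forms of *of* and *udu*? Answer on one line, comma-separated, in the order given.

The pattern is voicing of the final sound: -eb when the stem ends in a voiceless consonant (*uh*, *oruf*, *fuwes*); -dod when the stem ends in a voiced consonant (*oruw*, *netibiz*); -ra when the stem ends in a vowel (*du*, *pejike*).
*of* — final sound /f/ (a voiceless consonant) → -eb → *ofeb*.
The final sound of *udu* is /u/, which is a vowel, so the suffix is -ra, giving *udura*.

ofeb, udura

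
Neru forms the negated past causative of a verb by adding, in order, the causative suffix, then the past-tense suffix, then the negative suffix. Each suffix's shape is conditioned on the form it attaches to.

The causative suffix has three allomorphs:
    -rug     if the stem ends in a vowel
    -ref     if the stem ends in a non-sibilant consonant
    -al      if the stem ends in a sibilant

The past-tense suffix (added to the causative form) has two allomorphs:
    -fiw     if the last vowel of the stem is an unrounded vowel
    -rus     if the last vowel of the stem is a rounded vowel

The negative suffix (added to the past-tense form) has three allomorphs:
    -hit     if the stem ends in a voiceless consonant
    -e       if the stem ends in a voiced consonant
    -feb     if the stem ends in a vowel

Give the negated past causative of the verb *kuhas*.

kuhasalfiwe

The final sound of *kuhas* is /s/, which is a sibilant, so the causative suffix is -al, giving *kuhasal*.
The last vowel of the causative form *kuhasal* is /a/, which is an unrounded vowel, so the past-tense suffix is -fiw, giving *kuhasalfiw*.
Since the final sound of the past-tense form *kuhasalfiw* is /w/ (a voiced consonant), it takes -e, giving *kuhasalfiwe*.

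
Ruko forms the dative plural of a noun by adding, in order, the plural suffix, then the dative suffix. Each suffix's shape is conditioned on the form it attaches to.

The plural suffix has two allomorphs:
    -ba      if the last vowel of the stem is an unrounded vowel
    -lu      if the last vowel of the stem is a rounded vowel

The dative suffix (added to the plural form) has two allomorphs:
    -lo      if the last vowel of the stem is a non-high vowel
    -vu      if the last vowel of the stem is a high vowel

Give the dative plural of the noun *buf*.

bufluvu

The last vowel of *buf* is /u/, which is a rounded vowel, so the plural suffix is -lu, giving *buflu*.
Since the last vowel of the plural form *buflu* is /u/ (a high vowel), it takes -vu, giving *bufluvu*.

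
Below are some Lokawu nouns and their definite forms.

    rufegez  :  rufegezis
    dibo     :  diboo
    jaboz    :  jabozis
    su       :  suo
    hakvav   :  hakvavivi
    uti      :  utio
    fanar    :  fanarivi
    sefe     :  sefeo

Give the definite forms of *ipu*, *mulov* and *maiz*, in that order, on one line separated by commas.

ipuo, mulovivi, maizis

The suffix is conditioned by the final sound: -is when the stem ends in a sibilant (*rufegez*, *jaboz*); -ivi when the stem ends in a non-sibilant consonant (*hakvav*, *fanar*); -o when the stem ends in a vowel (*dibo*, *su*, *uti*, *sefe*).
*ipu* — final sound /u/ (a vowel) → -o → *ipuo*.
*mulov*: final sound = /v/, a non-sibilant consonant → -ivi → *mulovivi*.
The final sound of *maiz* is /z/, which is a sibilant, so the suffix is -is, giving *maizis*.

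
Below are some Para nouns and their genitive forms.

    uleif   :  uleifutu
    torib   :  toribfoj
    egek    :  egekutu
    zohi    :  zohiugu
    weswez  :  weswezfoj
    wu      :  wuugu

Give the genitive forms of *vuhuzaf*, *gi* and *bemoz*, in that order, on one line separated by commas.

vuhuzafutu, giugu, bemozfoj

The pattern is voicing of the final sound: -utu when the stem ends in a voiceless consonant (*uleif*, *egek*); -foj when the stem ends in a voiced consonant (*torib*, *weswez*); -ugu when the stem ends in a vowel (*zohi*, *wu*).
The final sound of *vuhuzaf* is /f/, which is a voiceless consonant, so the suffix is -utu, giving *vuhuzafutu*.
Since the final sound of *gi* is /i/ (a vowel), it takes -ugu, giving *giugu*.
*bemoz*: final sound = /z/, a voiced consonant → -foj → *bemozfoj*.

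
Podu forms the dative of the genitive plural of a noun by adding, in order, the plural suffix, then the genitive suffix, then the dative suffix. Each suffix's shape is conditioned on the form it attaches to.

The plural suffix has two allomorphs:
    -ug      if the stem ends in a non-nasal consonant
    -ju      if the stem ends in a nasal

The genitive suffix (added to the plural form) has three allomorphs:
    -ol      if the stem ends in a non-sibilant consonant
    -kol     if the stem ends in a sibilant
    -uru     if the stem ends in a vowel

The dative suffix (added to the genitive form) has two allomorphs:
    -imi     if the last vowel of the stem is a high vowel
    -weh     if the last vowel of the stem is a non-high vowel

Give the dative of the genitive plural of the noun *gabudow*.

gabudowugolweh

Since the final consonant of *gabudow* is /w/ (non-nasal), it takes -ug, giving *gabudowug*.
Since the final sound of the plural form *gabudowug* is /g/ (a non-sibilant consonant), it takes -ol, giving *gabudowugol*.
Since the last vowel of the genitive form *gabudowugol* is /o/ (a non-high vowel), it takes -weh, giving *gabudowugolweh*.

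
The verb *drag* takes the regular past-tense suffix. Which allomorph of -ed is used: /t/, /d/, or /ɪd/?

/d/

The stem *drag* ends in a voiced sound other than /d/.
The -ed suffix is realized as /ɪd/ after /t, d/; as /t/ after other voiceless consonants; and as /d/ after other voiced sounds.
So -ed on *drag* is pronounced /d/.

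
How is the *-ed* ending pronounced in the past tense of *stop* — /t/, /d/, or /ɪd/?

The stem *stop* ends in a voiceless consonant other than /t/.
The -ed suffix is realized as /ɪd/ after /t, d/; as /t/ after other voiceless consonants; and as /d/ after other voiced sounds.
So -ed on *stop* is pronounced /t/.

/t/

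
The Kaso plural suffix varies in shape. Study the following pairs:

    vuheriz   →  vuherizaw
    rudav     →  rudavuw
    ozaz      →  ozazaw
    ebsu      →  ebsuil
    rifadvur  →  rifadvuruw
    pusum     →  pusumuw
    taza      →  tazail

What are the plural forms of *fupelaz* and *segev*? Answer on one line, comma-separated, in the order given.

The suffix is conditioned by the final sound: -aw when the stem ends in a sibilant (*vuheriz*, *ozaz*); -uw when the stem ends in a non-sibilant consonant (*rudav*, *rifadvur*, *pusum*); -il when the stem ends in a vowel (*ebsu*, *taza*).
The final sound of *fupelaz* is /z/, which is a sibilant, so the suffix is -aw, giving *fupelazaw*.
*segev* — final sound /v/ (a non-sibilant consonant) → -uw → *segevuw*.

fupelazaw, segevuw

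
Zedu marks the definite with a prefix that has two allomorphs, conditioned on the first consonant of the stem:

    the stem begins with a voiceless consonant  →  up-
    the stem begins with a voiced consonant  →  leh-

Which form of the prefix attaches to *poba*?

up-

*poba* — first consonant /p/ (voiceless) → up-.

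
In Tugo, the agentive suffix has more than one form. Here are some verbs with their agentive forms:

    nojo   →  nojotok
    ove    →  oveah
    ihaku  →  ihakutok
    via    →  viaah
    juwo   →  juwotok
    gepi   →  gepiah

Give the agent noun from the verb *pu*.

The suffix is conditioned by the last vowel: -tok when the last vowel of the stem is a rounded vowel (*nojo*, *ihaku*, *juwo*); -ah when the last vowel of the stem is an unrounded vowel (*ove*, *via*, *gepi*).
*pu* — last vowel /u/ (a rounded vowel) → -tok → *putok*.

putok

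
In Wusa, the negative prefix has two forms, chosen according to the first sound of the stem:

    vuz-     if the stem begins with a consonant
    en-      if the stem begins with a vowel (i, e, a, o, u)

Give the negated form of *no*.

*no*: first sound = /n/, a consonant → vuz- → *vuzno*.

vuzno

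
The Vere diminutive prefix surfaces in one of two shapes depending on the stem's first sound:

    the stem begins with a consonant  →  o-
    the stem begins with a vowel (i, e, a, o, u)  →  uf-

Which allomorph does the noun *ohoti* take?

uf-

The first sound of *ohoti* is /o/, which is a vowel, so the prefix is uf-.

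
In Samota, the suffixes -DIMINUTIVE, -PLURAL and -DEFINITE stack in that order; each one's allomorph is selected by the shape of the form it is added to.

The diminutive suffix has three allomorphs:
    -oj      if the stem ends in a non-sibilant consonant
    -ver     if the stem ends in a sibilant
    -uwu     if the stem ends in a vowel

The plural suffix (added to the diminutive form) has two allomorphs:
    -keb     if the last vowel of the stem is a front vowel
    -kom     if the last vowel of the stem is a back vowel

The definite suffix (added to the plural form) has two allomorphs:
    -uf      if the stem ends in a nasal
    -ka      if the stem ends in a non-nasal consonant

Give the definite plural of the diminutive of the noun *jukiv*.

*jukiv* — final sound /v/ (a non-sibilant consonant) → -oj → *jukivoj*.
The last vowel of the diminutive form *jukivoj* is /o/, which is a back vowel, so the plural suffix is -kom, giving *jukivojkom*.
The plural form *jukivojkom*: final consonant = /m/, a nasal → -uf → *jukivojkomuf*.

jukivojkomuf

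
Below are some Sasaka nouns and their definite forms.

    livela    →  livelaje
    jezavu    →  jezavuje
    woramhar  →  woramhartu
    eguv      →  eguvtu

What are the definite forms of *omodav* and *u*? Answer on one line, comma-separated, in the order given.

The pattern is consonant vs. vowel: -tu when the stem ends in a consonant (*woramhar*, *eguv*); -je when the stem ends in a vowel (*livela*, *jezavu*).
*omodav*: final sound = /v/, a consonant → -tu → *omodavtu*.
*u*: final sound = /u/, a vowel → -je → *uje*.

omodavtu, uje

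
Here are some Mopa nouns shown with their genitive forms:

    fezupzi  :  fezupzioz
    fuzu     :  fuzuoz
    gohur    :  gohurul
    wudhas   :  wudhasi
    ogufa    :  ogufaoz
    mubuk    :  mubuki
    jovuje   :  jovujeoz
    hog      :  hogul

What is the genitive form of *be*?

beoz

The alternation tracks the final sound of the stem — -i when the stem ends in a voiceless consonant (*wudhas*, *mubuk*); -ul when the stem ends in a voiced consonant (*gohur*, *hog*); -oz when the stem ends in a vowel (*fezupzi*, *fuzu*, *ogufa*, *jovuje*).
*be*: final sound = /e/, a vowel → -oz → *beoz*.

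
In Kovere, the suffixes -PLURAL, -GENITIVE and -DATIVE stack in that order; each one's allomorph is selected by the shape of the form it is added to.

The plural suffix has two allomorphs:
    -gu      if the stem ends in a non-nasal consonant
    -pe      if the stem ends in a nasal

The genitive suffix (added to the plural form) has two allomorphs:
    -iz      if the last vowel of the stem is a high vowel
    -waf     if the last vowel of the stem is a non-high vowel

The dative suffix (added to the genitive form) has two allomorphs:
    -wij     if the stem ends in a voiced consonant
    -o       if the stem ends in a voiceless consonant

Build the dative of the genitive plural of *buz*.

buzguizwij

The final consonant of *buz* is /z/, which is non-nasal, so the plural suffix is -gu, giving *buzgu*.
The plural form *buzgu*: last vowel = /u/, a high vowel → -iz → *buzguiz*.
The genitive form *buzguiz* — final consonant /z/ (voiced) → -wij → *buzguizwij*.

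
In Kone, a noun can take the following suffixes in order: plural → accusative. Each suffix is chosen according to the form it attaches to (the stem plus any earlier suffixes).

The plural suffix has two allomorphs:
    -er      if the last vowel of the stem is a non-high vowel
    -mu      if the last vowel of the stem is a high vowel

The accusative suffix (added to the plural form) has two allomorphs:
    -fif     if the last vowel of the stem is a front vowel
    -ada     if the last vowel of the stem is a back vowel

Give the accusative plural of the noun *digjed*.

The last vowel of *digjed* is /e/, which is a non-high vowel, so the plural suffix is -er, giving *digjeder*.
The plural form *digjeder*: last vowel = /e/, a front vowel → -fif → *digjederfif*.

digjederfif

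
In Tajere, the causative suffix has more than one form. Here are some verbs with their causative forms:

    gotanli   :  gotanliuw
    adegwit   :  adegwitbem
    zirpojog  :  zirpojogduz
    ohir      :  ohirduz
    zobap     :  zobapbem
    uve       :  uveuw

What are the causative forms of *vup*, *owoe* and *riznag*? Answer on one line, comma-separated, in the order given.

The pattern is voicing of the final sound: -bem when the stem ends in a voiceless consonant (*adegwit*, *zobap*); -duz when the stem ends in a voiced consonant (*zirpojog*, *ohir*); -uw when the stem ends in a vowel (*gotanli*, *uve*).
Since the final sound of *vup* is /p/ (a voiceless consonant), it takes -bem, giving *vupbem*.
The final sound of *owoe* is /e/, which is a vowel, so the suffix is -uw, giving *owoeuw*.
The final sound of *riznag* is /g/, which is a voiced consonant, so the suffix is -duz, giving *riznagduz*.

vupbem, owoeuw, riznagduz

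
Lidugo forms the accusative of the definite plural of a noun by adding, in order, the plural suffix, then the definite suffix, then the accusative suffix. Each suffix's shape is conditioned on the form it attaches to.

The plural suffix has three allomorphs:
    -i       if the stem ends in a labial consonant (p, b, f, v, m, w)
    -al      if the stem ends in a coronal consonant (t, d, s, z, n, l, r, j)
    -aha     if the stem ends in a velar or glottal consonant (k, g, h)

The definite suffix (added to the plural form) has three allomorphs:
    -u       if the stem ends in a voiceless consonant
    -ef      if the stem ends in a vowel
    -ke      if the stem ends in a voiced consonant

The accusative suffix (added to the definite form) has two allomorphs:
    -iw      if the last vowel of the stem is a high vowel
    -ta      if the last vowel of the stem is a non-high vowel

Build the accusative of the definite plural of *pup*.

*pup*: final consonant = /p/, labial → -i → *pupi*.
Since the final sound of the plural form *pupi* is /i/ (a vowel), it takes -ef, giving *pupief*.
Since the last vowel of the definite form *pupief* is /e/ (a non-high vowel), it takes -ta, giving *pupiefta*.

pupiefta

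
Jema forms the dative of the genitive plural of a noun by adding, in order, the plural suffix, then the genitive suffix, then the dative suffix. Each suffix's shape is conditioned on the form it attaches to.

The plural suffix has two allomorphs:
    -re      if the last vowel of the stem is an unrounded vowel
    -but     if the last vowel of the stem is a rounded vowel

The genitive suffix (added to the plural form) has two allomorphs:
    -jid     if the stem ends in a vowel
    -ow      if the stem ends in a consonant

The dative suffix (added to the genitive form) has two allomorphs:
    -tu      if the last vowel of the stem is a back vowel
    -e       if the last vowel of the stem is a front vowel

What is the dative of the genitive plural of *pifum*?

pifumbutowtu

Since the last vowel of *pifum* is /u/ (a rounded vowel), it takes -but, giving *pifumbut*.
The plural form *pifumbut* — final sound /t/ (a consonant) → -ow → *pifumbutow*.
Since the last vowel of the genitive form *pifumbutow* is /o/ (a back vowel), it takes -tu, giving *pifumbutowtu*.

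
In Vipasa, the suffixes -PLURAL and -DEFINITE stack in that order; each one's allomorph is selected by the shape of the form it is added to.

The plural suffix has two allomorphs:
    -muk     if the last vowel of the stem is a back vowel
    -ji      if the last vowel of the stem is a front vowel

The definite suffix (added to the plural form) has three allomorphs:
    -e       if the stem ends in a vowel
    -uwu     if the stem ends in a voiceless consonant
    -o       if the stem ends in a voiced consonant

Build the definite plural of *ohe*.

*ohe*: last vowel = /e/, a front vowel → -ji → *oheji*.
The plural form *oheji* — final sound /i/ (a vowel) → -e → *ohejie*.

ohejie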